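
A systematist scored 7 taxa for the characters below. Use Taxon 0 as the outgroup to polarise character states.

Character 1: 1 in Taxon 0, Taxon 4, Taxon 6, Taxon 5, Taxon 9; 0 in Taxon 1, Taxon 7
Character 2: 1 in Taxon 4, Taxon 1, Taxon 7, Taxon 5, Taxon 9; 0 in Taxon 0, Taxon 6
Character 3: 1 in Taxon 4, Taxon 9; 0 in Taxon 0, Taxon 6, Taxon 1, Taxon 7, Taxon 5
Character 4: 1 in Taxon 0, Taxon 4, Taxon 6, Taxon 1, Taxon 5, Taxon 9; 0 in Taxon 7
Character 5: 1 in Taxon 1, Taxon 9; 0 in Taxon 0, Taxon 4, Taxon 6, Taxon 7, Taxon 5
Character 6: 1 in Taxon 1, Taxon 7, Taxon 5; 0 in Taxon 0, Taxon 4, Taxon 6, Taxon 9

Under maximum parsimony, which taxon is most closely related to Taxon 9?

Taxon 4

Character polarity is set by the outgroup: the derived state is whichever differs from the outgroup's state, so for Character 1, Character 4 the derived state is '0', and for the remaining characters it is '1'.
Only Taxon 1 and Taxon 7 show the derived state '0' for Character 1, supporting them as a clade.
Character 2 (derived state '1') is shared by Taxon 1, Taxon 4, Taxon 5, Taxon 7, and Taxon 9 — a synapomorphy uniting that clade.
Character 3 (derived state '1') is shared by Taxon 4 and Taxon 9 — a synapomorphy uniting that clade.
Character 4: derived state '0' in Taxon 7 only — an autapomorphy, so it tells us nothing about relationships among taxa.
Character 5 (state '1') occurs in Taxon 1 and Taxon 9 but conflicts with the nesting implied by the other characters — most parsimoniously interpreted as homoplasy.
Only Taxon 1, Taxon 5, and Taxon 7 show the derived state '1' for Character 6, supporting them as a clade.
Most parsimonious ingroup topology: (((Taxon 4,Taxon 9),((Taxon 1,Taxon 7),Taxon 5)),Taxon 6).
Taxon 9 and Taxon 4 form a cherry on this tree, so they are sister taxa.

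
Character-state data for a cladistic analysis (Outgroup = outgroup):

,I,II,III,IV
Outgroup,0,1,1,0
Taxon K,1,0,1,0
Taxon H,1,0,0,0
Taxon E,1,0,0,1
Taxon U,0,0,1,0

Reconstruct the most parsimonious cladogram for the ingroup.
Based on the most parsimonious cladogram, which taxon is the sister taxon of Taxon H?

Character polarity is set by the outgroup: the derived state is whichever differs from the outgroup's state, so for II, III the derived state is '0', and for the remaining characters it is '1'.
I (derived state '1') is shared by Taxon E, Taxon H, and Taxon K — a synapomorphy uniting that clade.
All ingroup taxa share the derived state '0' for II; it defines the ingroup but does not resolve relationships within it.
Only Taxon E and Taxon H show the derived state '0' for III, supporting them as a clade.
IV (derived state '1') is unique to Taxon E (autapomorphy; uninformative for grouping).
Most parsimonious ingroup topology: ((Taxon K,(Taxon H,Taxon E)),Taxon U).
Taxon H and Taxon E form a cherry on this tree, so they are sister taxa.

Taxon E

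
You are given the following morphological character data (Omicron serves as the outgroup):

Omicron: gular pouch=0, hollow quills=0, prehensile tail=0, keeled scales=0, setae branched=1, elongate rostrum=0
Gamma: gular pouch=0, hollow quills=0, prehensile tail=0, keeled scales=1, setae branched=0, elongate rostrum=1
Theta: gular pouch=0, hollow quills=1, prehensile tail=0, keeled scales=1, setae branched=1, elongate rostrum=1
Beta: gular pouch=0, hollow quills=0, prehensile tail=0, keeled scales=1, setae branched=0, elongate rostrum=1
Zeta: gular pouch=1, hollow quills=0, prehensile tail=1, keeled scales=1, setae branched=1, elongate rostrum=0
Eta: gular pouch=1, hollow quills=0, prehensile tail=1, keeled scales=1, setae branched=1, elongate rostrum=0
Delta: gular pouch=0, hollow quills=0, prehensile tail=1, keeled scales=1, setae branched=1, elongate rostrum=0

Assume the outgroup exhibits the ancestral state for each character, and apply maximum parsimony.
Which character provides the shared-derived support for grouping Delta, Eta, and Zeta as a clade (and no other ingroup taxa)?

Character polarity is set by the outgroup: the derived state is whichever differs from the outgroup's state, so for setae branched the derived state is '0', and for the remaining characters it is '1'.
gular pouch (derived state '1') is shared by Eta and Zeta — a synapomorphy uniting that clade.
hollow quills: derived state '1' in Theta only — an autapomorphy, so it tells us nothing about relationships among taxa.
prehensile tail (derived state '1') is shared by Delta, Eta, and Zeta — a synapomorphy uniting that clade.
All ingroup taxa share the derived state '1' for keeled scales; it defines the ingroup but does not resolve relationships within it.
setae branched (derived state '0') is shared by Beta and Gamma — a synapomorphy uniting that clade.
elongate rostrum (derived state '1') is shared by Beta, Gamma, and Theta — a synapomorphy uniting that clade.
Most parsimonious ingroup topology: (((Gamma,Beta),Theta),((Zeta,Eta),Delta)).
The clade {Delta, Eta, Zeta} is supported by prehensile tail: its derived state '1' occurs in exactly those taxa and in no other taxon (including the outgroup).

prehensile tail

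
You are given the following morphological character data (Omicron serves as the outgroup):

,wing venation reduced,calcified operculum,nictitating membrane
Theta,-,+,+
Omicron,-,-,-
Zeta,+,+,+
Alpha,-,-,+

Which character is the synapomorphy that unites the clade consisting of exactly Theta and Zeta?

The outgroup has state '-' for every character, so '+' is the derived state throughout.
wing venation reduced: derived state '+' in Zeta only — an autapomorphy, so it tells us nothing about relationships among taxa.
calcified operculum (derived state '+') is shared by Theta and Zeta — a synapomorphy uniting that clade.
nictitating membrane (derived state '+') is shared by all ingroup taxa — unites the whole ingroup.
Most parsimonious ingroup topology: (Alpha,(Theta,Zeta)).
The clade {Theta, Zeta} is supported by calcified operculum: its derived state '+' occurs in exactly those taxa and in no other taxon (including the outgroup).

calcified operculum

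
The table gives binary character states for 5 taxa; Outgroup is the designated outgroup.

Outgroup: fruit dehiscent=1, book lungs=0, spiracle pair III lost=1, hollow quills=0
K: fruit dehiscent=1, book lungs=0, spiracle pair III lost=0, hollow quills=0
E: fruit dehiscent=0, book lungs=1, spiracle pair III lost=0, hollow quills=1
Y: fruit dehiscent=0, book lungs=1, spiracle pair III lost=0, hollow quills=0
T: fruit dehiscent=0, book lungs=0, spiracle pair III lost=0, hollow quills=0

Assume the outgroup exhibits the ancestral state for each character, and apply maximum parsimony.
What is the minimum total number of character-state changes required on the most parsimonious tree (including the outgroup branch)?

Character polarity is set by the outgroup: the derived state is whichever differs from the outgroup's state, so for fruit dehiscent, spiracle pair III lost the derived state is '0', and for the remaining characters it is '1'.
fruit dehiscent (derived state '0') is shared by E, T, and Y — a synapomorphy uniting that clade.
book lungs: derived state '1' in E and Y only — synapomorphy for {E, Y}.
spiracle pair III lost (derived state '0') is shared by all ingroup taxa — unites the whole ingroup.
hollow quills (derived state '1') is unique to E (autapomorphy; uninformative for grouping).
Most parsimonious ingroup topology: (K,((E,Y),T)).
Changes per character on this tree: fruit dehiscent: 1; book lungs: 1; spiracle pair III lost: 1; hollow quills: 1.
Total = 4.

4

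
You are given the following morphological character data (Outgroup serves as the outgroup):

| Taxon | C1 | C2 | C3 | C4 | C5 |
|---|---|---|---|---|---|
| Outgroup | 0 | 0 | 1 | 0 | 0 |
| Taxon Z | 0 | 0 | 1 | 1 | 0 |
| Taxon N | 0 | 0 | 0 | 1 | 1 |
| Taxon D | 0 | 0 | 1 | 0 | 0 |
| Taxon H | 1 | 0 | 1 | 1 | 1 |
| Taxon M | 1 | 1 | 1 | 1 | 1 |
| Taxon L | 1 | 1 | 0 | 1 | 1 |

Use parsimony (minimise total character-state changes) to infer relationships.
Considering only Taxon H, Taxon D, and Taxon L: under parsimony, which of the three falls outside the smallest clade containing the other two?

Character polarity is set by the outgroup: the derived state is whichever differs from the outgroup's state, so for C3 the derived state is '0', and for the remaining characters it is '1'.
C1 (derived state '1') is shared by Taxon H, Taxon L, and Taxon M — a synapomorphy uniting that clade.
C2 (derived state '1') is shared by Taxon L and Taxon M — a synapomorphy uniting that clade.
C3 groups Taxon L and Taxon N, which is incompatible with the clades supported by the remaining characters; treating it as convergent (homoplasy) costs fewer steps than any alternative tree.
C4: derived state '1' in Taxon H, Taxon L, Taxon M, Taxon N, and Taxon Z only — synapomorphy for {Taxon H, Taxon L, Taxon M, Taxon N, Taxon Z}.
C5 (derived state '1') is shared by Taxon H, Taxon L, Taxon M, and Taxon N — a synapomorphy uniting that clade.
Most parsimonious ingroup topology: ((Taxon Z,(Taxon N,(Taxon H,(Taxon M,Taxon L)))),Taxon D).
Taxon L and Taxon H share a more recent common ancestor with each other than either does with Taxon D, so Taxon D is the least closely related of the three.

Taxon D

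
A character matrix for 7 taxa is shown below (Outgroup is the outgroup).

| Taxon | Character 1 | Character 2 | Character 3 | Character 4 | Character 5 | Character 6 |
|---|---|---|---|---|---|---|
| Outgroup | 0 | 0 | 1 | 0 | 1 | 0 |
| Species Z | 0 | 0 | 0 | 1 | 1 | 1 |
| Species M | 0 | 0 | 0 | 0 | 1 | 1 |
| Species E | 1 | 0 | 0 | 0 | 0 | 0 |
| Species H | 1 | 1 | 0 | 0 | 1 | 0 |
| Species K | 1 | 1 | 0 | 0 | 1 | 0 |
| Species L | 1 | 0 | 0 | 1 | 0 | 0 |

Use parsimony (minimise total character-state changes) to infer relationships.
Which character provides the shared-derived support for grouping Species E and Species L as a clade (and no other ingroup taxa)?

Character 5

Character polarity is set by the outgroup: the derived state is whichever differs from the outgroup's state, so for Character 3, Character 5 the derived state is '0', and for the remaining characters it is '1'.
Only Species E, Species H, Species K, and Species L show the derived state '1' for Character 1, supporting them as a clade.
Character 2: derived state '1' in Species H and Species K only — synapomorphy for {Species H, Species K}.
Character 3 (derived state '0') is shared by all ingroup taxa — unites the whole ingroup.
Character 4 (state '1') occurs in Species L and Species Z but conflicts with the nesting implied by the other characters — most parsimoniously interpreted as homoplasy.
Character 5: derived state '0' in Species E and Species L only — synapomorphy for {Species E, Species L}.
Character 6 (derived state '1') is shared by Species M and Species Z — a synapomorphy uniting that clade.
Most parsimonious ingroup topology: ((Species Z,Species M),((Species E,Species L),(Species H,Species K))).
The clade {Species E, Species L} is supported by Character 5: its derived state '0' occurs in exactly those taxa and in no other taxon (including the outgroup).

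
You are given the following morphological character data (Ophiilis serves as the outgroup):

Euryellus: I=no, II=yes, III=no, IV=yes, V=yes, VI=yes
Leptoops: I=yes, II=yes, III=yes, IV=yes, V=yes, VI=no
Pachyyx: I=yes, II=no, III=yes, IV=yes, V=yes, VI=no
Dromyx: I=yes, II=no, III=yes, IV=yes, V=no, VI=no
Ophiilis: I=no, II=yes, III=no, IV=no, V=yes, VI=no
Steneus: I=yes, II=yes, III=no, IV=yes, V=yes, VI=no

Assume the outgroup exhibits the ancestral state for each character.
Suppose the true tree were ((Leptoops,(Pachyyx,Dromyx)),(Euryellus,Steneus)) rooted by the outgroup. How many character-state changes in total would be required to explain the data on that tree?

Map each character onto ((Leptoops,(Pachyyx,Dromyx)),(Euryellus,Steneus)) (rooted by Ophiilis) and count the minimum state changes it requires (Fitch parsimony):
I: 2; II: 1; III: 1; IV: 1; V: 1; VI: 1.
Total tree length = 7.

7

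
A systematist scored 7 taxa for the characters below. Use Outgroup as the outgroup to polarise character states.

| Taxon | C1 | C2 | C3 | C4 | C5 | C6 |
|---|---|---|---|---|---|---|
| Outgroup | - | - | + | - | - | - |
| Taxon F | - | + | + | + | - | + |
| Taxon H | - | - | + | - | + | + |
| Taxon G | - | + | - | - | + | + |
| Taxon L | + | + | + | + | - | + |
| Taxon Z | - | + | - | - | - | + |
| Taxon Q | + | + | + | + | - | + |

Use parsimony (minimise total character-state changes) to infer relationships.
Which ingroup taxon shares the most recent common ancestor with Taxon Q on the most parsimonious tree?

Taxon L

Character polarity is set by the outgroup: the derived state is whichever differs from the outgroup's state, so for C3 the derived state is '-', and for the remaining characters it is '+'.
Only Taxon L and Taxon Q show the derived state '+' for C1, supporting them as a clade.
C2: derived state '+' in Taxon F, Taxon G, Taxon L, Taxon Q, and Taxon Z only — synapomorphy for {Taxon F, Taxon G, Taxon L, Taxon Q, Taxon Z}.
C3: derived state '-' in Taxon G and Taxon Z only — synapomorphy for {Taxon G, Taxon Z}.
C4: derived state '+' in Taxon F, Taxon L, and Taxon Q only — synapomorphy for {Taxon F, Taxon L, Taxon Q}.
C5 groups Taxon G and Taxon H, which is incompatible with the clades supported by the remaining characters; treating it as convergent (homoplasy) costs fewer steps than any alternative tree.
All ingroup taxa share the derived state '+' for C6; it defines the ingroup but does not resolve relationships within it.
Most parsimonious ingroup topology: (((Taxon F,(Taxon L,Taxon Q)),(Taxon G,Taxon Z)),Taxon H).
Taxon Q and Taxon L form a cherry on this tree, so they are sister taxa.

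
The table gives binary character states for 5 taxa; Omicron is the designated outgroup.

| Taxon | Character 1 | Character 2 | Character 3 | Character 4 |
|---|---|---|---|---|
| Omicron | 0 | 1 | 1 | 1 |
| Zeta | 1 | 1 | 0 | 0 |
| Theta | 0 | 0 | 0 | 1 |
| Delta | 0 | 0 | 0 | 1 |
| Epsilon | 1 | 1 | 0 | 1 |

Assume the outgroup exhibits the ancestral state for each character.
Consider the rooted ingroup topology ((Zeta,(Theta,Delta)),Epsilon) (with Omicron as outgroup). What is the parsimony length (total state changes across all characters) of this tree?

Map each character onto ((Zeta,(Theta,Delta)),Epsilon) (rooted by Omicron) and count the minimum state changes it requires (Fitch parsimony):
Character 1: 2; Character 2: 1; Character 3: 1; Character 4: 1.
Total tree length = 5.

5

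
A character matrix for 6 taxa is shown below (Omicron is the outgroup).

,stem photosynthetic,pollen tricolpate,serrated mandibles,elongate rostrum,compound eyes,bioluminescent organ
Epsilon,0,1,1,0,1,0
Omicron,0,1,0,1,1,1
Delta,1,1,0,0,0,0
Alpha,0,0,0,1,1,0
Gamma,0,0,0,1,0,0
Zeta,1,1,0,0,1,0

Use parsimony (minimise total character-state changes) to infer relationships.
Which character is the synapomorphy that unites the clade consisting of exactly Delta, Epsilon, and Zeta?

Character polarity is set by the outgroup: the derived state is whichever differs from the outgroup's state, so for pollen tricolpate, elongate rostrum, compound eyes, bioluminescent organ the derived state is '0', and for the remaining characters it is '1'.
stem photosynthetic (derived state '1') is shared by Delta and Zeta — a synapomorphy uniting that clade.
pollen tricolpate: derived state '0' in Alpha and Gamma only — synapomorphy for {Alpha, Gamma}.
serrated mandibles: derived state '1' in Epsilon only — an autapomorphy, so it tells us nothing about relationships among taxa.
elongate rostrum (derived state '0') is shared by Delta, Epsilon, and Zeta — a synapomorphy uniting that clade.
compound eyes (state '0') occurs in Delta and Gamma but conflicts with the nesting implied by the other characters — most parsimoniously interpreted as homoplasy.
bioluminescent organ (derived state '0') is shared by all ingroup taxa — unites the whole ingroup.
Most parsimonious ingroup topology: ((Epsilon,(Zeta,Delta)),(Alpha,Gamma)).
The clade {Delta, Epsilon, Zeta} is supported by elongate rostrum: its derived state '0' occurs in exactly those taxa and in no other taxon (including the outgroup).

elongate rostrum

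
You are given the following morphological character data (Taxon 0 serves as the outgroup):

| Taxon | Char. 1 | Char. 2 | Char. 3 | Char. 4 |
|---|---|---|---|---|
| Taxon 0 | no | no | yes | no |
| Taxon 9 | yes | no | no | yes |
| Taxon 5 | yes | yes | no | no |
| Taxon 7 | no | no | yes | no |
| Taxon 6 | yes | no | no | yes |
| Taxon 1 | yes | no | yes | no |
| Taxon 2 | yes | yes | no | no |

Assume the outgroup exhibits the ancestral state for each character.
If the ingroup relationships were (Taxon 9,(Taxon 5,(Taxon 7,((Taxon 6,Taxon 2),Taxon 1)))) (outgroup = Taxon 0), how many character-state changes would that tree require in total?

9

Map each character onto (Taxon 9,(Taxon 5,(Taxon 7,((Taxon 6,Taxon 2),Taxon 1)))) (rooted by Taxon 0) and count the minimum state changes it requires (Fitch parsimony):
Char. 1: 2; Char. 2: 2; Char. 3: 3; Char. 4: 2.
Total tree length = 9.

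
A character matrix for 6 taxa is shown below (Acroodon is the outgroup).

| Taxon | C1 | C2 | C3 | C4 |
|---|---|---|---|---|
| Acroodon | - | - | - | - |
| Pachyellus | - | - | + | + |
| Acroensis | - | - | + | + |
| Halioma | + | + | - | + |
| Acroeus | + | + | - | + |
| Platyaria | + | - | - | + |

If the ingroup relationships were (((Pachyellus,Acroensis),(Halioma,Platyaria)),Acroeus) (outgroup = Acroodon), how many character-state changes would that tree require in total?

Map each character onto (((Pachyellus,Acroensis),(Halioma,Platyaria)),Acroeus) (rooted by Acroodon) and count the minimum state changes it requires (Fitch parsimony):
C1: 2; C2: 2; C3: 1; C4: 1.
Total tree length = 6.

6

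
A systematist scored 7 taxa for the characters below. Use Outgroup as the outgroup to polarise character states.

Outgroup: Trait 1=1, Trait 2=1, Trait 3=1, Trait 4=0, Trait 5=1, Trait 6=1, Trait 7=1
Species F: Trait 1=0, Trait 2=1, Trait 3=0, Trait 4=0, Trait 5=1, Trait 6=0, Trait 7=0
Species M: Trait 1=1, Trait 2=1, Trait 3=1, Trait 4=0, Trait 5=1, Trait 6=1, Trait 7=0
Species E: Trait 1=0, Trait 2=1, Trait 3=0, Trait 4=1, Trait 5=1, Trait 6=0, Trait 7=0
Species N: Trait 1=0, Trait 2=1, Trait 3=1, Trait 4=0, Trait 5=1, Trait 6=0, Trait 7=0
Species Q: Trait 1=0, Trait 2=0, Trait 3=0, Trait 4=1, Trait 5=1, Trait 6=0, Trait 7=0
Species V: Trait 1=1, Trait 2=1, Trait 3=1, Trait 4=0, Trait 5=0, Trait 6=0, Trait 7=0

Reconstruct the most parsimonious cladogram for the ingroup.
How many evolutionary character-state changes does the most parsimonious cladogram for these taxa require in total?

Character polarity is set by the outgroup: the derived state is whichever differs from the outgroup's state, so for Trait 1, Trait 2, Trait 3, Trait 5, Trait 6, Trait 7 the derived state is '0', and for the remaining characters it is '1'.
Trait 1: derived state '0' in Species E, Species F, Species N, and Species Q only — synapomorphy for {Species E, Species F, Species N, Species Q}.
Trait 2 (derived state '0') is unique to Species Q (autapomorphy; uninformative for grouping).
Trait 3 (derived state '0') is shared by Species E, Species F, and Species Q — a synapomorphy uniting that clade.
Trait 4 (derived state '1') is shared by Species E and Species Q — a synapomorphy uniting that clade.
Trait 5: derived state '0' in Species V only — an autapomorphy, so it tells us nothing about relationships among taxa.
Trait 6 (derived state '0') is shared by Species E, Species F, Species N, Species Q, and Species V — a synapomorphy uniting that clade.
Trait 7 (derived state '0') is shared by all ingroup taxa — unites the whole ingroup.
Most parsimonious ingroup topology: ((((Species F,(Species E,Species Q)),Species N),Species V),Species M).
Changes per character on this tree: Trait 1: 1; Trait 2: 1; Trait 3: 1; Trait 4: 1; Trait 5: 1; Trait 6: 1; Trait 7: 1.
Total = 7.

7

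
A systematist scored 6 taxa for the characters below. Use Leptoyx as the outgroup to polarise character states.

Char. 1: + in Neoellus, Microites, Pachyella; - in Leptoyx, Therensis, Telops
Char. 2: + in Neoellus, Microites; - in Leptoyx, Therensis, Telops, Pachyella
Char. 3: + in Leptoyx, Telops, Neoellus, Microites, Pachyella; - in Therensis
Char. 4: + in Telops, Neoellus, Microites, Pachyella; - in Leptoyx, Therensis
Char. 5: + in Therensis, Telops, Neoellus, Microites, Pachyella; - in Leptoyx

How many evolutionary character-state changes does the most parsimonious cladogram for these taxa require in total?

5

Character polarity is set by the outgroup: the derived state is whichever differs from the outgroup's state, so for Char. 3 the derived state is '-', and for the remaining characters it is '+'.
Char. 1: derived state '+' in Microites, Neoellus, and Pachyella only — synapomorphy for {Microites, Neoellus, Pachyella}.
Only Microites and Neoellus show the derived state '+' for Char. 2, supporting them as a clade.
Char. 3 (derived state '-') is unique to Therensis (autapomorphy; uninformative for grouping).
Only Microites, Neoellus, Pachyella, and Telops show the derived state '+' for Char. 4, supporting them as a clade.
Char. 5 (derived state '+') is shared by all ingroup taxa — unites the whole ingroup.
Most parsimonious ingroup topology: (Therensis,(Telops,((Neoellus,Microites),Pachyella))).
Changes per character on this tree: Char. 1: 1; Char. 2: 1; Char. 3: 1; Char. 4: 1; Char. 5: 1.
Total = 5.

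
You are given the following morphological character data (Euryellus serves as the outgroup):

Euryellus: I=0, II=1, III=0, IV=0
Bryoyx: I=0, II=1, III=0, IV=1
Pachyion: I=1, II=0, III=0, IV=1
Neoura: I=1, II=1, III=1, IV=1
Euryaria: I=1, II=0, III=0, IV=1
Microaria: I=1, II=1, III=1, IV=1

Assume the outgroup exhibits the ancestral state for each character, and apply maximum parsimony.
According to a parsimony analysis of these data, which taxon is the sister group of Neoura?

Character polarity is set by the outgroup: the derived state is whichever differs from the outgroup's state, so for II the derived state is '0', and for the remaining characters it is '1'.
Only Euryaria, Microaria, Neoura, and Pachyion show the derived state '1' for I, supporting them as a clade.
II (derived state '0') is shared by Euryaria and Pachyion — a synapomorphy uniting that clade.
III (derived state '1') is shared by Microaria and Neoura — a synapomorphy uniting that clade.
All ingroup taxa share the derived state '1' for IV; it defines the ingroup but does not resolve relationships within it.
Most parsimonious ingroup topology: (Bryoyx,((Pachyion,Euryaria),(Neoura,Microaria))).
Neoura and Microaria form a cherry on this tree, so they are sister taxa.

Microaria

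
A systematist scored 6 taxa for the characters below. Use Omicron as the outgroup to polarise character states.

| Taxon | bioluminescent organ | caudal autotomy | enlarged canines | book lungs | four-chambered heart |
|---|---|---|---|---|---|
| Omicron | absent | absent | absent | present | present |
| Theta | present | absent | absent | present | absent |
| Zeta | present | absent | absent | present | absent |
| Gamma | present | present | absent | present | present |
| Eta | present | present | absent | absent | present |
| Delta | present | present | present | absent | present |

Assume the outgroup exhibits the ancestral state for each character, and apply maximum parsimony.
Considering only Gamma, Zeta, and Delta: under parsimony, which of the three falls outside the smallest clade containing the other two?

Zeta

Character polarity is set by the outgroup: the derived state is whichever differs from the outgroup's state, so for book lungs, four-chambered heart the derived state is 'absent', and for the remaining characters it is 'present'.
bioluminescent organ (derived state 'present') is shared by all ingroup taxa — unites the whole ingroup.
caudal autotomy: derived state 'present' in Delta, Eta, and Gamma only — synapomorphy for {Delta, Eta, Gamma}.
enlarged canines: derived state 'present' in Delta only — an autapomorphy, so it tells us nothing about relationships among taxa.
book lungs (derived state 'absent') is shared by Delta and Eta — a synapomorphy uniting that clade.
four-chambered heart: derived state 'absent' in Theta and Zeta only — synapomorphy for {Theta, Zeta}.
Most parsimonious ingroup topology: ((Theta,Zeta),(Gamma,(Eta,Delta))).
Gamma and Delta share a more recent common ancestor with each other than either does with Zeta, so Zeta is the least closely related of the three.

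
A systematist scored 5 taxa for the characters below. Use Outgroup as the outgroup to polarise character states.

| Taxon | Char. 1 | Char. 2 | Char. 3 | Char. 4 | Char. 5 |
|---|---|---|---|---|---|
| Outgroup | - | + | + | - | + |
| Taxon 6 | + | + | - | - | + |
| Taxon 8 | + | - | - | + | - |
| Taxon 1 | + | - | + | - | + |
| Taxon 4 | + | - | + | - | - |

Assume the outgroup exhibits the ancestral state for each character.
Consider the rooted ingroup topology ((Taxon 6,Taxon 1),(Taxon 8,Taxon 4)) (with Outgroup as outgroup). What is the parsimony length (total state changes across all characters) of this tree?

7

Map each character onto ((Taxon 6,Taxon 1),(Taxon 8,Taxon 4)) (rooted by Outgroup) and count the minimum state changes it requires (Fitch parsimony):
Char. 1: 1; Char. 2: 2; Char. 3: 2; Char. 4: 1; Char. 5: 1.
Total tree length = 7.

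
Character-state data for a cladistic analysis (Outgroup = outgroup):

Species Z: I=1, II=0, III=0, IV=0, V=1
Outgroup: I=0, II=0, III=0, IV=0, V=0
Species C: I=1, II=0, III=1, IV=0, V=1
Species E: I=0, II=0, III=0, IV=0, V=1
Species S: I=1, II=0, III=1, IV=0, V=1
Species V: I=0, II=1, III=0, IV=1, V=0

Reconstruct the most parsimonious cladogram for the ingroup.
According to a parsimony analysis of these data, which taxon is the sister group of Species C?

Species S

The outgroup has state '0' for every character, so '1' is the derived state throughout.
Only Species C, Species S, and Species Z show the derived state '1' for I, supporting them as a clade.
II (derived state '1') is unique to Species V (autapomorphy; uninformative for grouping).
III: derived state '1' in Species C and Species S only — synapomorphy for {Species C, Species S}.
IV: derived state '1' in Species V only — an autapomorphy, so it tells us nothing about relationships among taxa.
Only Species C, Species E, Species S, and Species Z show the derived state '1' for V, supporting them as a clade.
Most parsimonious ingroup topology: ((((Species C,Species S),Species Z),Species E),Species V).
Species C and Species S form a cherry on this tree, so they are sister taxa.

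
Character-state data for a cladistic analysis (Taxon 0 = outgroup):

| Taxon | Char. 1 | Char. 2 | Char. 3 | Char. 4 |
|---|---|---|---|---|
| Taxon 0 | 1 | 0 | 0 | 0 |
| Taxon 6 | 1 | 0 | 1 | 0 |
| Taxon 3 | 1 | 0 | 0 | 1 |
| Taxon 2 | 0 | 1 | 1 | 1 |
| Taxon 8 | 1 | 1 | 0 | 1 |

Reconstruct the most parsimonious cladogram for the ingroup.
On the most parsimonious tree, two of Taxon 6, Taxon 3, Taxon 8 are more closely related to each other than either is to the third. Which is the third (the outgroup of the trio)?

Character polarity is set by the outgroup: the derived state is whichever differs from the outgroup's state, so for Char. 1 the derived state is '0', and for the remaining characters it is '1'.
Char. 1: derived state '0' in Taxon 2 only — an autapomorphy, so it tells us nothing about relationships among taxa.
Char. 2 (derived state '1') is shared by Taxon 2 and Taxon 8 — a synapomorphy uniting that clade.
Char. 3 groups Taxon 2 and Taxon 6, which is incompatible with the clades supported by the remaining characters; treating it as convergent (homoplasy) costs fewer steps than any alternative tree.
Char. 4: derived state '1' in Taxon 2, Taxon 3, and Taxon 8 only — synapomorphy for {Taxon 2, Taxon 3, Taxon 8}.
Most parsimonious ingroup topology: (Taxon 6,(Taxon 3,(Taxon 2,Taxon 8))).
Taxon 3 and Taxon 8 share a more recent common ancestor with each other than either does with Taxon 6, so Taxon 6 is the least closely related of the three.

Taxon 6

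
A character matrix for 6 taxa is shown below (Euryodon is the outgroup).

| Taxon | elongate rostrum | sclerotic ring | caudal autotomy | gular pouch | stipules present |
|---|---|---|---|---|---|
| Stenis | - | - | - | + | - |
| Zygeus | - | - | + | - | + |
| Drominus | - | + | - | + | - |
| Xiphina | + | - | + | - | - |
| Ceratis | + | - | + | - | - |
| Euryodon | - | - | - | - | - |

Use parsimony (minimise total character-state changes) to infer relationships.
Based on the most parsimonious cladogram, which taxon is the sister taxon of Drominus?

The outgroup has state '-' for every character, so '+' is the derived state throughout.
elongate rostrum: derived state '+' in Ceratis and Xiphina only — synapomorphy for {Ceratis, Xiphina}.
sclerotic ring: derived state '+' in Drominus only — an autapomorphy, so it tells us nothing about relationships among taxa.
caudal autotomy (derived state '+') is shared by Ceratis, Xiphina, and Zygeus — a synapomorphy uniting that clade.
gular pouch: derived state '+' in Drominus and Stenis only — synapomorphy for {Drominus, Stenis}.
stipules present: derived state '+' in Zygeus only — an autapomorphy, so it tells us nothing about relationships among taxa.
Most parsimonious ingroup topology: (((Xiphina,Ceratis),Zygeus),(Stenis,Drominus)).
Drominus and Stenis form a cherry on this tree, so they are sister taxa.

Stenis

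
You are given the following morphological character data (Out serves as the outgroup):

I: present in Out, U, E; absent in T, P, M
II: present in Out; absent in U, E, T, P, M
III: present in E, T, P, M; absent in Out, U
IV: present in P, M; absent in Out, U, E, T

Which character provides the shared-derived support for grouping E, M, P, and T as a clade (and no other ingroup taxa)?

Character polarity is set by the outgroup: the derived state is whichever differs from the outgroup's state, so for I, II the derived state is 'absent', and for the remaining characters it is 'present'.
I: derived state 'absent' in M, P, and T only — synapomorphy for {M, P, T}.
II (derived state 'absent') is shared by all ingroup taxa — unites the whole ingroup.
III (derived state 'present') is shared by E, M, P, and T — a synapomorphy uniting that clade.
IV: derived state 'present' in M and P only — synapomorphy for {M, P}.
Most parsimonious ingroup topology: (U,(E,(T,(P,M)))).
The clade {E, M, P, T} is supported by III: its derived state 'present' occurs in exactly those taxa and in no other taxon (including the outgroup).

III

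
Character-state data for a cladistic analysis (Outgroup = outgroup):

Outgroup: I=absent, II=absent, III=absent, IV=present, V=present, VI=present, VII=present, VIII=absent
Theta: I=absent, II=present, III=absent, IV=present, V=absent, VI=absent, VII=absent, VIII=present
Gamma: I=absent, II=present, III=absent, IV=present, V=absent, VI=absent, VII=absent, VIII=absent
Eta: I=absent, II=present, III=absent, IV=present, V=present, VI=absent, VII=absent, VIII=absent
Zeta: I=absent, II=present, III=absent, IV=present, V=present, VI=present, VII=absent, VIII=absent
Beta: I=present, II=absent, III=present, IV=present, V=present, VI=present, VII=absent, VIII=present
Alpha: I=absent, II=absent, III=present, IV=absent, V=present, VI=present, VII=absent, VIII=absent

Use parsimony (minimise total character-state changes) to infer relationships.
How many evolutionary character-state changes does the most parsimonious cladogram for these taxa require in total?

9

Character polarity is set by the outgroup: the derived state is whichever differs from the outgroup's state, so for IV, V, VI, VII the derived state is 'absent', and for the remaining characters it is 'present'.
I (derived state 'present') is unique to Beta (autapomorphy; uninformative for grouping).
II (derived state 'present') is shared by Eta, Gamma, Theta, and Zeta — a synapomorphy uniting that clade.
III (derived state 'present') is shared by Alpha and Beta — a synapomorphy uniting that clade.
IV (derived state 'absent') is unique to Alpha (autapomorphy; uninformative for grouping).
V (derived state 'absent') is shared by Gamma and Theta — a synapomorphy uniting that clade.
Only Eta, Gamma, and Theta show the derived state 'absent' for VI, supporting them as a clade.
All ingroup taxa share the derived state 'absent' for VII; it defines the ingroup but does not resolve relationships within it.
VIII groups Beta and Theta, which is incompatible with the clades supported by the remaining characters; treating it as convergent (homoplasy) costs fewer steps than any alternative tree.
Most parsimonious ingroup topology: ((((Theta,Gamma),Eta),Zeta),(Beta,Alpha)).
Changes per character on this tree: I: 1; II: 1; III: 1; IV: 1; V: 1; VI: 1; VII: 1; VIII: 2.
Total = 9.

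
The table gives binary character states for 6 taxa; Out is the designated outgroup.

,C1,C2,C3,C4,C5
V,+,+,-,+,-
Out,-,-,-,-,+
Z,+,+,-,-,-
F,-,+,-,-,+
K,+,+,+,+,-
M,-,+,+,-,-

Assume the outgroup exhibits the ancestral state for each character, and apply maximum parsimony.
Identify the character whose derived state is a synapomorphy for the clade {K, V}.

Character polarity is set by the outgroup: the derived state is whichever differs from the outgroup's state, so for C5 the derived state is '-', and for the remaining characters it is '+'.
Only K, V, and Z show the derived state '+' for C1, supporting them as a clade.
All ingroup taxa share the derived state '+' for C2; it defines the ingroup but does not resolve relationships within it.
C3 (state '+') occurs in K and M but conflicts with the nesting implied by the other characters — most parsimoniously interpreted as homoplasy.
Only K and V show the derived state '+' for C4, supporting them as a clade.
C5 (derived state '-') is shared by K, M, V, and Z — a synapomorphy uniting that clade.
Most parsimonious ingroup topology: ((M,(Z,(K,V))),F).
The clade {K, V} is supported by C4: its derived state '+' occurs in exactly those taxa and in no other taxon (including the outgroup).

C4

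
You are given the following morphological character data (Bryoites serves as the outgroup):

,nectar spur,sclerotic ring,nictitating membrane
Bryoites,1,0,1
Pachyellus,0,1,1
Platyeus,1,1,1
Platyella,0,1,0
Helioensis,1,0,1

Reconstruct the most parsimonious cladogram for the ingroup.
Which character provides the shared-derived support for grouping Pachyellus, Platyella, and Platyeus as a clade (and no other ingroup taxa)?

Character polarity is set by the outgroup: the derived state is whichever differs from the outgroup's state, so for nectar spur, nictitating membrane the derived state is '0', and for the remaining characters it is '1'.
nectar spur: derived state '0' in Pachyellus and Platyella only — synapomorphy for {Pachyellus, Platyella}.
sclerotic ring (derived state '1') is shared by Pachyellus, Platyella, and Platyeus — a synapomorphy uniting that clade.
nictitating membrane: derived state '0' in Platyella only — an autapomorphy, so it tells us nothing about relationships among taxa.
Most parsimonious ingroup topology: (((Pachyellus,Platyella),Platyeus),Helioensis).
The clade {Pachyellus, Platyella, Platyeus} is supported by sclerotic ring: its derived state '1' occurs in exactly those taxa and in no other taxon (including the outgroup).

sclerotic ring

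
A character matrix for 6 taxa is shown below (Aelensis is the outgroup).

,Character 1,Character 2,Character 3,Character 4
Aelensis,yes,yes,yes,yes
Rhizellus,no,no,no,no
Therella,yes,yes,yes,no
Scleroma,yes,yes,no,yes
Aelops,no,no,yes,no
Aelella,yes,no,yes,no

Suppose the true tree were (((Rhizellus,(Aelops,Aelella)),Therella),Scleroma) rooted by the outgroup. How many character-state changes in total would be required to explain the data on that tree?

Map each character onto (((Rhizellus,(Aelops,Aelella)),Therella),Scleroma) (rooted by Aelensis) and count the minimum state changes it requires (Fitch parsimony):
Character 1: 2; Character 2: 1; Character 3: 2; Character 4: 1.
Total tree length = 6.

6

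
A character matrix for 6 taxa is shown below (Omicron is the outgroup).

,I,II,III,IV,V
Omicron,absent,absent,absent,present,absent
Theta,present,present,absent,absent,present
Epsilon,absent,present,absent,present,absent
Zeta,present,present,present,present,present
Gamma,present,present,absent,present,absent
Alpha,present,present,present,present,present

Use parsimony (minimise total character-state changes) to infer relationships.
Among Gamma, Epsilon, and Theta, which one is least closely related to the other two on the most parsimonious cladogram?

Character polarity is set by the outgroup: the derived state is whichever differs from the outgroup's state, so for IV the derived state is 'absent', and for the remaining characters it is 'present'.
I: derived state 'present' in Alpha, Gamma, Theta, and Zeta only — synapomorphy for {Alpha, Gamma, Theta, Zeta}.
All ingroup taxa share the derived state 'present' for II; it defines the ingroup but does not resolve relationships within it.
III (derived state 'present') is shared by Alpha and Zeta — a synapomorphy uniting that clade.
IV: derived state 'absent' in Theta only — an autapomorphy, so it tells us nothing about relationships among taxa.
V: derived state 'present' in Alpha, Theta, and Zeta only — synapomorphy for {Alpha, Theta, Zeta}.
Most parsimonious ingroup topology: (((Theta,(Zeta,Alpha)),Gamma),Epsilon).
Theta and Gamma share a more recent common ancestor with each other than either does with Epsilon, so Epsilon is the least closely related of the three.

Epsilon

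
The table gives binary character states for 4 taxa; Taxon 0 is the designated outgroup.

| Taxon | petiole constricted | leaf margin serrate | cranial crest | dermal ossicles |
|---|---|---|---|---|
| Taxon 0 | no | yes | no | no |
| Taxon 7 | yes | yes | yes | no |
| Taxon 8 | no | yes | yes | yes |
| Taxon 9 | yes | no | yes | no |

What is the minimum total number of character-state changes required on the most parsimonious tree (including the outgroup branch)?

4

Character polarity is set by the outgroup: the derived state is whichever differs from the outgroup's state, so for leaf margin serrate the derived state is 'no', and for the remaining characters it is 'yes'.
petiole constricted: derived state 'yes' in Taxon 7 and Taxon 9 only — synapomorphy for {Taxon 7, Taxon 9}.
leaf margin serrate: derived state 'no' in Taxon 9 only — an autapomorphy, so it tells us nothing about relationships among taxa.
All ingroup taxa share the derived state 'yes' for cranial crest; it defines the ingroup but does not resolve relationships within it.
dermal ossicles (derived state 'yes') is unique to Taxon 8 (autapomorphy; uninformative for grouping).
Most parsimonious ingroup topology: ((Taxon 7,Taxon 9),Taxon 8).
Changes per character on this tree: petiole constricted: 1; leaf margin serrate: 1; cranial crest: 1; dermal ossicles: 1.
Total = 4.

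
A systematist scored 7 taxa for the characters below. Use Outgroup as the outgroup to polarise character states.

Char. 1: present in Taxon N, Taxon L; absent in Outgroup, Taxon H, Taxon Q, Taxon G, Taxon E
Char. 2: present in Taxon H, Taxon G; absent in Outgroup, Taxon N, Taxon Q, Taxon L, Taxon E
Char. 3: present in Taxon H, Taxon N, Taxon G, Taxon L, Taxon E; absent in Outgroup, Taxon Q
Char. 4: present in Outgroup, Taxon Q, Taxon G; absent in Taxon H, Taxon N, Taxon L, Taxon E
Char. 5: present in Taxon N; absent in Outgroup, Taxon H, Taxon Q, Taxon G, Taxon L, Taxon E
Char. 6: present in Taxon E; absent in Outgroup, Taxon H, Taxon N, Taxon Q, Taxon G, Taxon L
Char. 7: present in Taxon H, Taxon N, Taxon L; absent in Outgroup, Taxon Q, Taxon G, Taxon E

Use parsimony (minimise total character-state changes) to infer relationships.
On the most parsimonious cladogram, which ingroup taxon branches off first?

Character polarity is set by the outgroup: the derived state is whichever differs from the outgroup's state, so for Char. 4 the derived state is 'absent', and for the remaining characters it is 'present'.
Char. 1: derived state 'present' in Taxon L and Taxon N only — synapomorphy for {Taxon L, Taxon N}.
Char. 2 (state 'present') occurs in Taxon G and Taxon H but conflicts with the nesting implied by the other characters — most parsimoniously interpreted as homoplasy.
Char. 3: derived state 'present' in Taxon E, Taxon G, Taxon H, Taxon L, and Taxon N only — synapomorphy for {Taxon E, Taxon G, Taxon H, Taxon L, Taxon N}.
Only Taxon E, Taxon H, Taxon L, and Taxon N show the derived state 'absent' for Char. 4, supporting them as a clade.
Char. 5: derived state 'present' in Taxon N only — an autapomorphy, so it tells us nothing about relationships among taxa.
Char. 6: derived state 'present' in Taxon E only — an autapomorphy, so it tells us nothing about relationships among taxa.
Only Taxon H, Taxon L, and Taxon N show the derived state 'present' for Char. 7, supporting them as a clade.
Most parsimonious ingroup topology: ((((Taxon H,(Taxon N,Taxon L)),Taxon E),Taxon G),Taxon Q).
Taxon Q is sister to the clade containing all other ingroup taxa, so it is the earliest-diverging (most basal) ingroup lineage.

Taxon Q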